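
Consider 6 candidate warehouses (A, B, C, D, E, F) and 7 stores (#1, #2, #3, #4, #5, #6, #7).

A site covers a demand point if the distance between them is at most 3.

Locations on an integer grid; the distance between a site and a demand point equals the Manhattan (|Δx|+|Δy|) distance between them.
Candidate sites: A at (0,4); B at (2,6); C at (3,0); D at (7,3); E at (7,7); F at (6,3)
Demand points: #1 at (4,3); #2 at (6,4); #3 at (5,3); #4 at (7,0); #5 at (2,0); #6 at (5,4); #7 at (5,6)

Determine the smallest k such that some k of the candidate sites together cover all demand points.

Coverage sets (demand points within 3 of each site):
  A: {}
  B: {#7}
  C: {#5}
  D: {#1, #2, #3, #4, #6}
  E: {#7}
  F: {#1, #2, #3, #6}
No 2 sites suffice: every size-2 union leaves at least one demand point uncovered.
But {B, C, D} covers everything, so the minimum is 3.

3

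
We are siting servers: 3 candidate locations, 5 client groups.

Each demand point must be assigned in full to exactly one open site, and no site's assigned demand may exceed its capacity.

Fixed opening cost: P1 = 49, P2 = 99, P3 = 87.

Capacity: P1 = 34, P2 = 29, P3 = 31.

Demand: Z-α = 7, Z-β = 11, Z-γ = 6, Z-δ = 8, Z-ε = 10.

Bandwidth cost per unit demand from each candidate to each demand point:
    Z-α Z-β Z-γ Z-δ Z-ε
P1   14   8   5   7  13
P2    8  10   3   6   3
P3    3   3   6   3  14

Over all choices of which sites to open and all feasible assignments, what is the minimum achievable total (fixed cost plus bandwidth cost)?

312

Open {P2, P3}; cheapest assignment that respects the capacities:
  P2 (cap 29, load 16): Z-γ, Z-ε — cost 6×3 + 10×3 = 48
  P3 (cap 31, load 26): Z-α, Z-β, Z-δ — cost 7×3 + 11×3 + 8×3 = 78
  Shipping 126, fixed 186 → total 312.
  Any other capacity-feasible assignment to {P2, P3} ships for at least 126.
Compare {P1, P2, P3}: its best feasible assignment gives total 361.
Compare {P1, P3}: its best feasible assignment gives total 374.
Every other set of open sites that can feasibly serve all demand totals ≥ 361 even under its best assignment. Minimum: 312.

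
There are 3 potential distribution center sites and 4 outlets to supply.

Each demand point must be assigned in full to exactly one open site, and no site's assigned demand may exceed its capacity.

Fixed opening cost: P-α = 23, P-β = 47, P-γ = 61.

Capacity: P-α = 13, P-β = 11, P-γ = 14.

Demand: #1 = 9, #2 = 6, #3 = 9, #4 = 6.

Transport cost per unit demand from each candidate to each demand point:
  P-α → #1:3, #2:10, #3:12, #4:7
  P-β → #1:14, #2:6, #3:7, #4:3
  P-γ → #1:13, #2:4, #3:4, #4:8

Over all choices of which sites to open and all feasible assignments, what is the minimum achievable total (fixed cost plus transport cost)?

293

Open {P-α, P-β, P-γ}; cheapest assignment that respects the capacities:
  P-α (cap 13, load 9): #1 — cost 9×3 = 27
  P-β (cap 11, load 9): #3 — cost 9×7 = 63
  P-γ (cap 14, load 12): #2, #4 — cost 6×4 + 6×8 = 72
  Shipping 162, fixed 131 → total 293.
  Any other capacity-feasible assignment to {P-α, P-β, P-γ} ships for at least 162.
Total demand is 30 and no other set of sites has combined capacity ≥ 30, so {P-α, P-β, P-γ} is the only feasible choice of open sites. Minimum: 293.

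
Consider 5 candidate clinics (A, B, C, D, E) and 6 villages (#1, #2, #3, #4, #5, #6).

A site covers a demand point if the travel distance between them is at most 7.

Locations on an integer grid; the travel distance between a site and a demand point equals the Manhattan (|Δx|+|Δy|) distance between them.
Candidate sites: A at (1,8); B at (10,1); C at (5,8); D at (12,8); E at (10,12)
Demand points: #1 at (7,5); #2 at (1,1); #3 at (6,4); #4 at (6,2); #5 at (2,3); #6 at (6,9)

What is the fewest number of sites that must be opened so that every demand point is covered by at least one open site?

Coverage sets (demand points within 7 of each site):
  A: {#2, #5, #6}
  B: {#1, #3, #4}
  C: {#1, #3, #4, #6}
  D: {#6}
  E: {#6}
No single site covers all 6 demand points.
But {A, B} covers everything, so the minimum is 2.

2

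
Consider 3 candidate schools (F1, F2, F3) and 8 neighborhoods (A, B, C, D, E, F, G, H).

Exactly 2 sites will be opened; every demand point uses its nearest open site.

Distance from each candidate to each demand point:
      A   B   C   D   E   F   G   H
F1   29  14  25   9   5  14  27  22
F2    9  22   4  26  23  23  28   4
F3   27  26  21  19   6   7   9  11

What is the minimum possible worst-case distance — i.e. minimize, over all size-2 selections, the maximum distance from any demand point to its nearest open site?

Open {F2, F3}.
  Farthest demand point is B at distance 22 (to F2); all others are ≤ 22.
With {F1, F2} the worst case is 27.
With {F1, F3} the worst case is 27.
No size-2 selection achieves below 22.

22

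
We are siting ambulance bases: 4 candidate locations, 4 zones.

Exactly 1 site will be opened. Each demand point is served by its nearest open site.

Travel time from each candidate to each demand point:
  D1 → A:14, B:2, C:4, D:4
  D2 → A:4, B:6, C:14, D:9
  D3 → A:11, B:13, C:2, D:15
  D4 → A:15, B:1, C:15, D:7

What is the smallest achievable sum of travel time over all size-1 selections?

Open {D1}.
  A→D1 14, B→D1 2, C→D1 4, D→D1 4  ⇒ total 24.
Compare {D2}: total 33.
Compare {D4}: total 38.
No size-1 selection does better; minimum is 24.

24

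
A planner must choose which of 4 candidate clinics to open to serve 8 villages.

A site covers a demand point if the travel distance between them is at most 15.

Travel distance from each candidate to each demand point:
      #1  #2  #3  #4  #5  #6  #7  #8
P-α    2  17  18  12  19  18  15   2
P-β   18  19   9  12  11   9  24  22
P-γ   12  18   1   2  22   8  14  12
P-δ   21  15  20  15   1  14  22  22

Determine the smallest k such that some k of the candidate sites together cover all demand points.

Coverage sets (demand points within 15 of each site):
  P-α: {#1, #4, #7, #8}
  P-β: {#3, #4, #5, #6}
  P-γ: {#1, #3, #4, #6, #7, #8}
  P-δ: {#2, #4, #5, #6}
No single site covers all 8 demand points.
But {P-γ, P-δ} covers everything, so the minimum is 2.

2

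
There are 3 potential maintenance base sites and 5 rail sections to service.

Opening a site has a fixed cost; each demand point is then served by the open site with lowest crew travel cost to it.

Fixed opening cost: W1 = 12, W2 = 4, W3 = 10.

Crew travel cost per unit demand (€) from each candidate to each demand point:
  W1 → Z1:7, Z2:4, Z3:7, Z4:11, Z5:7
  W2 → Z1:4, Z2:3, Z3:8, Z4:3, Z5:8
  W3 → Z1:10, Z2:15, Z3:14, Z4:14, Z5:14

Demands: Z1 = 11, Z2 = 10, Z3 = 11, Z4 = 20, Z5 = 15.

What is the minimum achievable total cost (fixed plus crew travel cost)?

332

Open {W1, W2}: assign each demand point to its cheapest open site.
  Z1→W2 11×4=44, Z2→W2 10×3=30, Z3→W1 11×7=77, Z4→W2 20×3=60, Z5→W1 15×7=105
  crew travel cost 316, fixed 16 → total 332.
Compare {W1, W2, W3}: crew travel cost 316 + fixed 26 = 342.
Compare {W2}: crew travel cost 342 + fixed 4 = 346.
Compare {W2, W3}: crew travel cost 342 + fixed 14 = 356.
All other subsets cost ≥ 342. Minimum total cost: 332.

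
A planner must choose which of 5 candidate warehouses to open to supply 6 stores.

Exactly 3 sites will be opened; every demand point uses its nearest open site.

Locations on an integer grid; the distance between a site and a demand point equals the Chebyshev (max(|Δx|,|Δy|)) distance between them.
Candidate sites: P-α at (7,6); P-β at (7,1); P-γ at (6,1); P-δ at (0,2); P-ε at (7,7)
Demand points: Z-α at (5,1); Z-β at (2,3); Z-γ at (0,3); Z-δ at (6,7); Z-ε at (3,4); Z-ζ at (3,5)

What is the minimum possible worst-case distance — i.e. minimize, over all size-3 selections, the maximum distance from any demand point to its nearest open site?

Open {P-α, P-β, P-δ}.
  Farthest demand point is Z-ε at distance 3 (to P-δ); all others are ≤ 3.
With {P-α, P-γ, P-δ} the worst case is 3.
With {P-β, P-δ, P-ε} the worst case is 3.
No size-3 selection achieves below 3.

3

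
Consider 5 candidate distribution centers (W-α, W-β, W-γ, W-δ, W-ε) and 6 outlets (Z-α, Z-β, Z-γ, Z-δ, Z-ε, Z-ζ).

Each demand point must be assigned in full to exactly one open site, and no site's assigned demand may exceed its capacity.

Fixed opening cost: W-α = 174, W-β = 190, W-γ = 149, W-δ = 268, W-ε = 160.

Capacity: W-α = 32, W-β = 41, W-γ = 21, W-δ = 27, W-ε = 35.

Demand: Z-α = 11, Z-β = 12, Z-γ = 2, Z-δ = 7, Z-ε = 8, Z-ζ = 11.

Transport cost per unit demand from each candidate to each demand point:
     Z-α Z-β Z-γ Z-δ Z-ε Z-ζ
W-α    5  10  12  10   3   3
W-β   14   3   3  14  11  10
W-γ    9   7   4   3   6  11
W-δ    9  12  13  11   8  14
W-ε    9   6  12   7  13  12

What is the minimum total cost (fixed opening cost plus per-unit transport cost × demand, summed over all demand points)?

548

Open {W-α, W-γ}; cheapest assignment that respects the capacities:
  W-α (cap 32, load 30): Z-α, Z-ε, Z-ζ — cost 11×5 + 8×3 + 11×3 = 112
  W-γ (cap 21, load 21): Z-β, Z-γ, Z-δ — cost 12×7 + 2×4 + 7×3 = 113
  Shipping 225, fixed 323 → total 548.
  Any other capacity-feasible assignment to {W-α, W-γ} ships for at least 225.
Compare {W-α, W-ε}: its best feasible assignment gives total 591.
Compare {W-α, W-β}: its best feasible assignment gives total 616.
Every other set of open sites that can feasibly serve all demand totals ≥ 591 even under its best assignment. Minimum: 548.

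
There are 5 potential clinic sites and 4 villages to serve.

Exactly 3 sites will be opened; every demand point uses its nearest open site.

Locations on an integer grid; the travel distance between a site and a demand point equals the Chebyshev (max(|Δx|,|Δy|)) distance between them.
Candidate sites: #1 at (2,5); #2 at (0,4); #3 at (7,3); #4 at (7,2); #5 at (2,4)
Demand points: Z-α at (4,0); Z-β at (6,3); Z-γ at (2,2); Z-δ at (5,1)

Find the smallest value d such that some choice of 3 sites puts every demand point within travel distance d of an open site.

Open {#1, #2, #3}.
  Farthest demand point is Z-α at travel distance 3 (to #3); all others are ≤ 3.
With {#1, #2, #4} the worst case is 3.
With {#1, #3, #4} the worst case is 3.
No size-3 selection achieves below 3.

3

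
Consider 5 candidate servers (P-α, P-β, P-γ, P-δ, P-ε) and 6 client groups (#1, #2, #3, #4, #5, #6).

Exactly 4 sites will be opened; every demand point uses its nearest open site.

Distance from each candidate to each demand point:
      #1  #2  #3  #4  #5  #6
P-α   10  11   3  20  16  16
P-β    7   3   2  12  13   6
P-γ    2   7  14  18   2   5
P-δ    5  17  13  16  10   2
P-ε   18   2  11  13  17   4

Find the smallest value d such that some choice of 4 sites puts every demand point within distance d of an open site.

12

Open {P-α, P-β, P-γ, P-δ}.
  Farthest demand point is #4 at distance 12 (to P-β); all others are ≤ 12.
With {P-α, P-β, P-γ, P-ε} the worst case is 12.
With {P-α, P-β, P-δ, P-ε} the worst case is 12.
No size-4 selection achieves below 12.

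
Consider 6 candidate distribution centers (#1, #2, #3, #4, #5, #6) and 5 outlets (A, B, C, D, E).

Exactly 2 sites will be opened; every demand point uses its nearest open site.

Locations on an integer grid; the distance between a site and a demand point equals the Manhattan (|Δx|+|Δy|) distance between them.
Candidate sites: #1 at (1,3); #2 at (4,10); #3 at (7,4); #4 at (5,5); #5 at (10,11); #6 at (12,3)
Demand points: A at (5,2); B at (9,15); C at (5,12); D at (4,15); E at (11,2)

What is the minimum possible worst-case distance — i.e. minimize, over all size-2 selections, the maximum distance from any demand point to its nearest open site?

10

Open {#1, #5}.
  Farthest demand point is D at distance 10 (to #5); all others are ≤ 10.
With {#2, #3} the worst case is 10.
With {#2, #4} the worst case is 10.
No size-2 selection achieves below 10.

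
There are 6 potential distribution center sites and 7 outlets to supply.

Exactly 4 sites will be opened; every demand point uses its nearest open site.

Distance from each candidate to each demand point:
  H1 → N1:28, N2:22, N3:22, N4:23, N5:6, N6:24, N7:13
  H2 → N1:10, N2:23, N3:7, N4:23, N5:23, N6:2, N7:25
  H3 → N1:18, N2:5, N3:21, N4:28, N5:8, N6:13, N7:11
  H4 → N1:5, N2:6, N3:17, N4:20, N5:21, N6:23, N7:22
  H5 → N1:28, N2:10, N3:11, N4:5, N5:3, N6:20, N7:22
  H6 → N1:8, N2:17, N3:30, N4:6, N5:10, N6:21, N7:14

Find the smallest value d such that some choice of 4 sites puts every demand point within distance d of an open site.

Open {H1, H2, H3, H5}.
  Farthest demand point is N7 at distance 11 (to H3); all others are ≤ 11.
With {H1, H2, H3, H6} the worst case is 11.
With {H2, H3, H4, H5} the worst case is 11.
No size-4 selection achieves below 11.

11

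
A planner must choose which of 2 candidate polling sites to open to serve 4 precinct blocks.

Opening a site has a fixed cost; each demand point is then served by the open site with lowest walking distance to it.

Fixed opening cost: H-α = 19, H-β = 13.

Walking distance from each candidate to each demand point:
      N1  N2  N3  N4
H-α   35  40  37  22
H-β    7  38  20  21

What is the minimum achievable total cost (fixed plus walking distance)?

99

Open {H-β}: assign each demand point to its cheapest open site.
  N1→H-β 7, N2→H-β 38, N3→H-β 20, N4→H-β 21
  walking distance 86, fixed 13 → total 99.
Compare {H-α, H-β}: walking distance 86 + fixed 32 = 118.
Compare {H-α}: walking distance 134 + fixed 19 = 153.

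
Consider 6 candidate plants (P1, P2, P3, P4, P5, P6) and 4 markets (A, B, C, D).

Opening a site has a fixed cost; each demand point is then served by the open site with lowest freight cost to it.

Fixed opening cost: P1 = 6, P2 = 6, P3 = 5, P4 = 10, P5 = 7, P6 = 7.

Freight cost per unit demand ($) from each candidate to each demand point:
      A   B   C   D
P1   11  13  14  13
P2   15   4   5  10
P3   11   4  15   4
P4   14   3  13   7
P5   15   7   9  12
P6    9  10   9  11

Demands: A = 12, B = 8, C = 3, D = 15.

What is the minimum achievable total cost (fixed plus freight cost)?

233

Open {P2, P3, P6}: assign each demand point to its cheapest open site.
  A→P6 12×9=108, B→P2 8×4=32, C→P2 3×5=15, D→P3 15×4=60
  freight cost 215, fixed 18 → total 233.
Compare {P2, P3, P4, P6}: freight cost 207 + fixed 28 = 235.
Compare {P3, P6}: freight cost 227 + fixed 12 = 239.
Compare {P1, P2, P3, P6}: freight cost 215 + fixed 24 = 239.
All other subsets cost ≥ 235. Minimum total cost: 233.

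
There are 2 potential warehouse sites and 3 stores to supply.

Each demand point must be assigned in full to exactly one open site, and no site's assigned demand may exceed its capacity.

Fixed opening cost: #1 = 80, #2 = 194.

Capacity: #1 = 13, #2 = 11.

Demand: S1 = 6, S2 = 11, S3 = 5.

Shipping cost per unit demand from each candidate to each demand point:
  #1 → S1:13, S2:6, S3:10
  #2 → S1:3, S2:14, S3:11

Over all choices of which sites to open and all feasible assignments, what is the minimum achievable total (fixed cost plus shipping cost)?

413

Open {#1, #2}; cheapest assignment that respects the capacities:
  #1 (cap 13, load 11): S2 — cost 11×6 = 66
  #2 (cap 11, load 11): S1, S3 — cost 6×3 + 5×11 = 73
  Shipping 139, fixed 274 → total 413.
  Any other capacity-feasible assignment to {#1, #2} ships for at least 139.
Total demand is 22 and no other set of sites has combined capacity ≥ 22, so {#1, #2} is the only feasible choice of open sites. Minimum: 413.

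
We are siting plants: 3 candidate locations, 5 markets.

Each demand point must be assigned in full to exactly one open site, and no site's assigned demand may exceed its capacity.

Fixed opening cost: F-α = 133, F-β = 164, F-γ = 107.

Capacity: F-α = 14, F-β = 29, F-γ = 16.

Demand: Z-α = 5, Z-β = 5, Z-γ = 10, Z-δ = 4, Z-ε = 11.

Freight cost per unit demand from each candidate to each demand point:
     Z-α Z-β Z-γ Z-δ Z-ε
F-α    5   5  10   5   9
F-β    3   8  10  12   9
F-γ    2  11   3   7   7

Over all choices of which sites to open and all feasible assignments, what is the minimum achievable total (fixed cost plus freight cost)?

Open {F-β, F-γ}; cheapest assignment that respects the capacities:
  F-β (cap 29, load 21): Z-α, Z-β, Z-ε — cost 5×3 + 5×8 + 11×9 = 154
  F-γ (cap 16, load 14): Z-γ, Z-δ — cost 10×3 + 4×7 = 58
  Shipping 212, fixed 271 → total 483.
  Any other capacity-feasible assignment to {F-β, F-γ} ships for at least 212.
Compare {F-α, F-β}: its best feasible assignment gives total 556.
Compare {F-α, F-β, F-γ}: its best feasible assignment gives total 588.
Every other set of open sites that can feasibly serve all demand totals ≥ 556 even under its best assignment. Minimum: 483.

483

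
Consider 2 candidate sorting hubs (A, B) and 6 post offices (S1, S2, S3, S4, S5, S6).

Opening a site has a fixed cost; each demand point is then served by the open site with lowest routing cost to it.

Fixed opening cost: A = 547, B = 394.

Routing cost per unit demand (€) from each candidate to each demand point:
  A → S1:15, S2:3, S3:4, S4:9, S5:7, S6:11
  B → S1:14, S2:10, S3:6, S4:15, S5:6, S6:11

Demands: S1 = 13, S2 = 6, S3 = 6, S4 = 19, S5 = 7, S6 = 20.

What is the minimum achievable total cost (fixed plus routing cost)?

1219

Open {B}: assign each demand point to its cheapest open site.
  S1→B 13×14=182, S2→B 6×10=60, S3→B 6×6=36, S4→B 19×15=285, S5→B 7×6=42, S6→B 20×11=220
  routing cost 825, fixed 394 → total 1219.
Compare {A}: routing cost 677 + fixed 547 = 1224.
Compare {A, B}: routing cost 657 + fixed 941 = 1598.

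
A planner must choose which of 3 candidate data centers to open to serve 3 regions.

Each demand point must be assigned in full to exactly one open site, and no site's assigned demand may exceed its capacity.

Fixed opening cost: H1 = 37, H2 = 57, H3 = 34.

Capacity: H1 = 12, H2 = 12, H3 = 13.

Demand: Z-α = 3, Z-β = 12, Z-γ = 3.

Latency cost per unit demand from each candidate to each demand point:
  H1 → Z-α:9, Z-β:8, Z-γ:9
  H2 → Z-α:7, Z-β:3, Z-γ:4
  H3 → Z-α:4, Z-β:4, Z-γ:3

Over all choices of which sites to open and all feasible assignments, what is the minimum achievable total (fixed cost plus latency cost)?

Open {H2, H3}; cheapest assignment that respects the capacities:
  H2 (cap 12, load 12): Z-β — cost 12×3 = 36
  H3 (cap 13, load 6): Z-α, Z-γ — cost 3×4 + 3×3 = 21
  Shipping 57, fixed 91 → total 148.
  Any other capacity-feasible assignment to {H2, H3} ships for at least 57.
Compare {H1, H3}: its best feasible assignment gives total 173.
Compare {H1, H2}: its best feasible assignment gives total 184.
Every other set of open sites that can feasibly serve all demand totals ≥ 173 even under its best assignment. Minimum: 148.

148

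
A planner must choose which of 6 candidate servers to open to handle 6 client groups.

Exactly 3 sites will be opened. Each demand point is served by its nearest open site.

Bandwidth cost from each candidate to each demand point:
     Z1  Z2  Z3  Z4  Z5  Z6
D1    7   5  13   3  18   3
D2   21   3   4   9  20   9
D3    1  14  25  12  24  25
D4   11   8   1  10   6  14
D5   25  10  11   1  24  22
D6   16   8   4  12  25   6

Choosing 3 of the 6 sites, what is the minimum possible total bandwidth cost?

Open {D1, D3, D4}.
  Z1→D3 1, Z2→D1 5, Z3→D4 1, Z4→D1 3, Z5→D4 6, Z6→D1 3  ⇒ total 19.
Compare {D1, D2, D4}: total 23.
Compare {D1, D4, D5}: total 23.
No size-3 selection does better; minimum is 19.

19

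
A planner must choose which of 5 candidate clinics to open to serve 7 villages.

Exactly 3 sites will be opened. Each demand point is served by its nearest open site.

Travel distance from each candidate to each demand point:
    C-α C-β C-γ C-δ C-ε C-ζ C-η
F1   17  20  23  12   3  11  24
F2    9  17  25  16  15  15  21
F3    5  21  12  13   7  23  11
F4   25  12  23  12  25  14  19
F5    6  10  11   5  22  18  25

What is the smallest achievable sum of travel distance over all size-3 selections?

56

Open {F1, F3, F5}.
  C-α→F3 5, C-β→F5 10, C-γ→F5 11, C-δ→F5 5, C-ε→F1 3, C-ζ→F1 11, C-η→F3 11  ⇒ total 56.
Compare {F3, F4, F5}: total 63.
Compare {F2, F3, F5}: total 64.
No size-3 selection does better; minimum is 56.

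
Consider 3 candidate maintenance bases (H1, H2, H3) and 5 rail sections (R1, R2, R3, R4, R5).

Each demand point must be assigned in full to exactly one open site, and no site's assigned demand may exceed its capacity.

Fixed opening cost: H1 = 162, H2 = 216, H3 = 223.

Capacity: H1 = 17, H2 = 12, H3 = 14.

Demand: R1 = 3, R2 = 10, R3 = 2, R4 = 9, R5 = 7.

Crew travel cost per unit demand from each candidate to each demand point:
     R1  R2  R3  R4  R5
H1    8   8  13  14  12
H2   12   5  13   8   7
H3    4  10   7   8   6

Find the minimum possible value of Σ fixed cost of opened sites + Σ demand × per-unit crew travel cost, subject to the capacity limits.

Open {H1, H3}; cheapest assignment that respects the capacities:
  H1 (cap 17, load 17): R2, R5 — cost 10×8 + 7×12 = 164
  H3 (cap 14, load 14): R1, R3, R4 — cost 3×4 + 2×7 + 9×8 = 98
  Shipping 262, fixed 385 → total 647.
  Any other capacity-feasible assignment to {H1, H3} ships for at least 262.
Compare {H1, H2, H3}: its best feasible assignment gives total 821.
Every other set of open sites that can feasibly serve all demand totals ≥ 821 even under its best assignment. Minimum: 647.

647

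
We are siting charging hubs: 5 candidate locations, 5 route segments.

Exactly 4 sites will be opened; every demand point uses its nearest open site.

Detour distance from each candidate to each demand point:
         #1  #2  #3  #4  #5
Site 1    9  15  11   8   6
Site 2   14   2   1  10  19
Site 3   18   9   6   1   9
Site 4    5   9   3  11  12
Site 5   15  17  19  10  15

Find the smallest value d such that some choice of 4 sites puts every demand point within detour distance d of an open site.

Open {Site 1, Site 2, Site 3, Site 4}.
  Farthest demand point is #5 at detour distance 6 (to Site 1); all others are ≤ 6.
With {Site 1, Site 2, Site 4, Site 5} the worst case is 8.
With {Site 1, Site 2, Site 3, Site 5} the worst case is 9.
No size-4 selection achieves below 6.

6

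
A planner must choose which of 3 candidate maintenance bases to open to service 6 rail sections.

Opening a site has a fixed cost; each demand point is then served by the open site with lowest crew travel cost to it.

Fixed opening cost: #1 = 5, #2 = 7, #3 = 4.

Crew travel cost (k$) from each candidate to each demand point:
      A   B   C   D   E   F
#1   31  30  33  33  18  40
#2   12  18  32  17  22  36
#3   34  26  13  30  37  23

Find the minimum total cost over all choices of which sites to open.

116

Open {#2, #3}: assign each demand point to its cheapest open site.
  A→#2 12, B→#2 18, C→#3 13, D→#2 17, E→#2 22, F→#3 23
  crew travel cost 105, fixed 11 → total 116.
Compare {#1, #2, #3}: crew travel cost 101 + fixed 16 = 117.
Compare {#2}: crew travel cost 137 + fixed 7 = 144.
Compare {#1, #2}: crew travel cost 133 + fixed 12 = 145.
All other subsets cost ≥ 117. Minimum total cost: 116.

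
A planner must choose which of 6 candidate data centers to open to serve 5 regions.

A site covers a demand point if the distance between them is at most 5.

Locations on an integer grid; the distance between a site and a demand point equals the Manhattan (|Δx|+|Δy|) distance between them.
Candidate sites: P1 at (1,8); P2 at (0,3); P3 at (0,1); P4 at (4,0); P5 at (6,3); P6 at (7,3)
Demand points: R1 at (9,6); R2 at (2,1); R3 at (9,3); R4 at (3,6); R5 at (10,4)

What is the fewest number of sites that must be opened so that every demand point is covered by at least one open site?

3

Coverage sets (demand points within 5 of each site):
  P1: {R4}
  P2: {R2}
  P3: {R2}
  P4: {R2}
  P5: {R3, R5}
  P6: {R1, R3, R5}
No 2 sites suffice: every size-2 union leaves at least one demand point uncovered.
But {P1, P2, P6} covers everything, so the minimum is 3.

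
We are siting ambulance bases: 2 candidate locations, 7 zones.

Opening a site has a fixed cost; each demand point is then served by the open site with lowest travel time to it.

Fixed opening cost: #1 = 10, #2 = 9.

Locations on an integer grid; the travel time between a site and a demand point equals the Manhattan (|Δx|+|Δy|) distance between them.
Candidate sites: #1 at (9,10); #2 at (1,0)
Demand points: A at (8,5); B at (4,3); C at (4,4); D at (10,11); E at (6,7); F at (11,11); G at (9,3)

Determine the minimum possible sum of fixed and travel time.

Open {#1, #2}: assign each demand point to its cheapest open site.
  A→#1 6, B→#2 6, C→#2 7, D→#1 2, E→#1 6, F→#1 3, G→#1 7
  travel time 37, fixed 19 → total 56.
Compare {#1}: travel time 47 + fixed 10 = 57.
Compare {#2}: travel time 89 + fixed 9 = 98.

56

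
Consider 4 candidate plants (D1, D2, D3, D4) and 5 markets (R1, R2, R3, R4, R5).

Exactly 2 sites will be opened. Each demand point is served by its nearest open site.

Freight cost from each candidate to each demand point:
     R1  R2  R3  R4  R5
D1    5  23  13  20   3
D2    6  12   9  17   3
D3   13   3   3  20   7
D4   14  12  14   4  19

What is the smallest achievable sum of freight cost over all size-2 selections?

30

Open {D3, D4}.
  R1→D3 13, R2→D3 3, R3→D3 3, R4→D4 4, R5→D3 7  ⇒ total 30.
Compare {D2, D3}: total 32.
Compare {D1, D3}: total 34.
No size-2 selection does better; minimum is 30.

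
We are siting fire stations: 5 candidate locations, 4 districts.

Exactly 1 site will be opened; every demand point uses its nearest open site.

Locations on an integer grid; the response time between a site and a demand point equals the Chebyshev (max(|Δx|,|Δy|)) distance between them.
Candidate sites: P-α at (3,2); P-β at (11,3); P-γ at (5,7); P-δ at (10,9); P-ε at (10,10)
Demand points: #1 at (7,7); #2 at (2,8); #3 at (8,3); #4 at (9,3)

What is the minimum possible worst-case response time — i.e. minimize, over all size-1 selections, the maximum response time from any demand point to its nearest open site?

4

Open {P-γ}.
  Farthest demand point is #3 at response time 4 (to P-γ); all others are ≤ 4.
With {P-α} the worst case is 6.
With {P-δ} the worst case is 8.
No size-1 selection achieves below 4.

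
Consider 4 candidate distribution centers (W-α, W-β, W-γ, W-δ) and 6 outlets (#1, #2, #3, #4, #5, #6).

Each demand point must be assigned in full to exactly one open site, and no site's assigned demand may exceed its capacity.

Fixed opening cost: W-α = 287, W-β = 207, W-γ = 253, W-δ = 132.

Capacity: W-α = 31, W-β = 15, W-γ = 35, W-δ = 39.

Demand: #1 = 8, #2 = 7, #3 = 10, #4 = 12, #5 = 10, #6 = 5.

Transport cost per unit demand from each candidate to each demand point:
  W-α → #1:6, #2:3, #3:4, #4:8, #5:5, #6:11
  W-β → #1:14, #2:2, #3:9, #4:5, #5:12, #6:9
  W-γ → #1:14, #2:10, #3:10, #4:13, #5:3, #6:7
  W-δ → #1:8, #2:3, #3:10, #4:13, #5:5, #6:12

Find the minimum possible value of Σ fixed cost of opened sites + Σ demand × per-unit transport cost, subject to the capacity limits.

734

Open {W-α, W-δ}; cheapest assignment that respects the capacities:
  W-α (cap 31, load 30): #1, #3, #4 — cost 8×6 + 10×4 + 12×8 = 184
  W-δ (cap 39, load 22): #2, #5, #6 — cost 7×3 + 10×5 + 5×12 = 131
  Shipping 315, fixed 419 → total 734.
  Any other capacity-feasible assignment to {W-α, W-δ} ships for at least 315.
Compare {W-β, W-δ}: its best feasible assignment gives total 765.
Compare {W-γ, W-δ}: its best feasible assignment gives total 791.
Every other set of open sites that can feasibly serve all demand totals ≥ 765 even under its best assignment. Minimum: 734.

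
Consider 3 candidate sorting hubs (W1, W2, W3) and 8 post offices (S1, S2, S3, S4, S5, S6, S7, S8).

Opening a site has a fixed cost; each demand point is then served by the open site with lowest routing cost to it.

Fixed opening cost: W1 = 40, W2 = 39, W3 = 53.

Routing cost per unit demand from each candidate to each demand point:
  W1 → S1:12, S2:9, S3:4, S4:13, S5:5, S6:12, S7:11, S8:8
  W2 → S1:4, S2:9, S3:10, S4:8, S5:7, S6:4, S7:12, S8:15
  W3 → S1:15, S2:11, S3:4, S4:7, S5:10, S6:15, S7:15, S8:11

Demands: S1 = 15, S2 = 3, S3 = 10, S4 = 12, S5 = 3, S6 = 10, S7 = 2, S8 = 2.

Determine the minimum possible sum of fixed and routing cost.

395

Open {W1, W2}: assign each demand point to its cheapest open site.
  S1→W2 15×4=60, S2→W1 3×9=27, S3→W1 10×4=40, S4→W2 12×8=96, S5→W1 3×5=15, S6→W2 10×4=40, S7→W1 2×11=22, S8→W1 2×8=16
  routing cost 316, fixed 79 → total 395.
Compare {W2, W3}: routing cost 318 + fixed 92 = 410.
Compare {W1, W2, W3}: routing cost 304 + fixed 132 = 436.
Compare {W2}: routing cost 398 + fixed 39 = 437.
All other subsets cost ≥ 410. Minimum total cost: 395.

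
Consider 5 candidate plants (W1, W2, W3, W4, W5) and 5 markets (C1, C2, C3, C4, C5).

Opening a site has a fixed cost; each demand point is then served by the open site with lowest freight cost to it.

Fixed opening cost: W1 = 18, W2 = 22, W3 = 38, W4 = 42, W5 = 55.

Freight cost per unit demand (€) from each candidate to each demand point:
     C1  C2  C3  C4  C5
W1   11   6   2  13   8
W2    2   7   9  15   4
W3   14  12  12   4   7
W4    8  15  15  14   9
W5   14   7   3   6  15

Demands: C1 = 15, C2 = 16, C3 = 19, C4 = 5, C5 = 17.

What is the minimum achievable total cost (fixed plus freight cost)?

Open {W1, W2, W3}: assign each demand point to its cheapest open site.
  C1→W2 15×2=30, C2→W1 16×6=96, C3→W1 19×2=38, C4→W3 5×4=20, C5→W2 17×4=68
  freight cost 252, fixed 78 → total 330.
Compare {W1, W2}: freight cost 297 + fixed 40 = 337.
Compare {W1, W2, W5}: freight cost 262 + fixed 95 = 357.
Compare {W1, W2, W3, W4}: freight cost 252 + fixed 120 = 372.
All other subsets cost ≥ 337. Minimum total cost: 330.

330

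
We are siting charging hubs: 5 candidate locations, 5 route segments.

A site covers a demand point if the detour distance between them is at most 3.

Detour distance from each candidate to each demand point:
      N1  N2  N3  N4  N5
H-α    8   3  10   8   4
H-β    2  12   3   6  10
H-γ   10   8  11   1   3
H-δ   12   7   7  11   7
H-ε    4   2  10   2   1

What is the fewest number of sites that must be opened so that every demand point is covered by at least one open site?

Coverage sets (demand points within 3 of each site):
  H-α: {N2}
  H-β: {N1, N3}
  H-γ: {N4, N5}
  H-δ: {}
  H-ε: {N2, N4, N5}
No single site covers all 5 demand points.
But {H-β, H-ε} covers everything, so the minimum is 2.

2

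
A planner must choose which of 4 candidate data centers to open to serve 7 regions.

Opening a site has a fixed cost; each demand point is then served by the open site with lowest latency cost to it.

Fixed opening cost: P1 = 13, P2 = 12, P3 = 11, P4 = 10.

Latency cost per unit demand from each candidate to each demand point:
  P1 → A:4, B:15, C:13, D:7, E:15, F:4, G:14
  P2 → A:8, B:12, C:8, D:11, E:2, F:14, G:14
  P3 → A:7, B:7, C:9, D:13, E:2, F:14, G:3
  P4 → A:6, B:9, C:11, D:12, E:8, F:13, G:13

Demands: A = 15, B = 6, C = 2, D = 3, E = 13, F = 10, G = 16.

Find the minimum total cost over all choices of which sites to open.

279

Open {P1, P3}: assign each demand point to its cheapest open site.
  A→P1 15×4=60, B→P3 6×7=42, C→P3 2×9=18, D→P1 3×7=21, E→P3 13×2=26, F→P1 10×4=40, G→P3 16×3=48
  latency cost 255, fixed 24 → total 279.
Compare {P1, P2, P3}: latency cost 253 + fixed 36 = 289.
Compare {P1, P3, P4}: latency cost 255 + fixed 34 = 289.
Compare {P1, P2, P3, P4}: latency cost 253 + fixed 46 = 299.
All other subsets cost ≥ 289. Minimum total cost: 279.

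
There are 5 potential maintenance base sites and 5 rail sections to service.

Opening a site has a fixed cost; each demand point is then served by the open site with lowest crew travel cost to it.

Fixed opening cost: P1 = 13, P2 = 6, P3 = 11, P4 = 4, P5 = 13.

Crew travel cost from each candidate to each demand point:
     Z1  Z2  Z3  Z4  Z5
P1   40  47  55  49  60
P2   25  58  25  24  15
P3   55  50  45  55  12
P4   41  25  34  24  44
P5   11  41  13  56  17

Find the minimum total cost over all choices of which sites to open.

107

Open {P4, P5}: assign each demand point to its cheapest open site.
  Z1→P5 11, Z2→P4 25, Z3→P5 13, Z4→P4 24, Z5→P5 17
  crew travel cost 90, fixed 17 → total 107.
Compare {P2, P4, P5}: crew travel cost 88 + fixed 23 = 111.
Compare {P3, P4, P5}: crew travel cost 85 + fixed 28 = 113.
Compare {P2, P3, P4, P5}: crew travel cost 85 + fixed 34 = 119.
All other subsets cost ≥ 111. Minimum total cost: 107.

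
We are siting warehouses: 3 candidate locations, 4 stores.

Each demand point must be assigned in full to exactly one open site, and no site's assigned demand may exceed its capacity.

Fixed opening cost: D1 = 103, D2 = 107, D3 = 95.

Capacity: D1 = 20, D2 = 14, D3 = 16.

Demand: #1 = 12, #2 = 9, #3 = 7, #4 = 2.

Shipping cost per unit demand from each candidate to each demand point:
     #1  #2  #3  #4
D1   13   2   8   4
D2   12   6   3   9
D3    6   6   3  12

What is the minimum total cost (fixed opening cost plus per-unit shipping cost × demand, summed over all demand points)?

352

Open {D1, D3}; cheapest assignment that respects the capacities:
  D1 (cap 20, load 18): #2, #3, #4 — cost 9×2 + 7×8 + 2×4 = 82
  D3 (cap 16, load 12): #1 — cost 12×6 = 72
  Shipping 154, fixed 198 → total 352.
  Any other capacity-feasible assignment to {D1, D3} ships for at least 154.
Compare {D1, D2, D3}: its best feasible assignment gives total 424.
Compare {D1, D2}: its best feasible assignment gives total 436.
Every other set of open sites that can feasibly serve all demand totals ≥ 424 even under its best assignment. Minimum: 352.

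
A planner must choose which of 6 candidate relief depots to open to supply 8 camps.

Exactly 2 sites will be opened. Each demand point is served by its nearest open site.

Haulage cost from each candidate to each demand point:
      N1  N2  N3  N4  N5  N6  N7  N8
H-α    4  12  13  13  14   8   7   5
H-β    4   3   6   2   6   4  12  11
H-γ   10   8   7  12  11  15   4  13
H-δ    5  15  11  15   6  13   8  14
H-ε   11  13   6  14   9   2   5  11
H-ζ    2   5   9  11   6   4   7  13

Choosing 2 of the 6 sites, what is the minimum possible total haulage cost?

37

Open {H-α, H-β}.
  N1→H-α 4, N2→H-β 3, N3→H-β 6, N4→H-β 2, N5→H-β 6, N6→H-β 4, N7→H-α 7, N8→H-α 5  ⇒ total 37.
Compare {H-β, H-ε}: total 39.
Compare {H-β, H-γ}: total 40.
No size-2 selection does better; minimum is 37.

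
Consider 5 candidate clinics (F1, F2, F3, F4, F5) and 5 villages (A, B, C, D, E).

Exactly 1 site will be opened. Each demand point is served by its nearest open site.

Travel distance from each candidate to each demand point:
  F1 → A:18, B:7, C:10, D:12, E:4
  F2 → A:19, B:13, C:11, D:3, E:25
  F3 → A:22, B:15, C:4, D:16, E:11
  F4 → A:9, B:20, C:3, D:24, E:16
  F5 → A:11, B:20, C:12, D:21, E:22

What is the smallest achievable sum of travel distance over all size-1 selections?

51

Open {F1}.
  A→F1 18, B→F1 7, C→F1 10, D→F1 12, E→F1 4  ⇒ total 51.
Compare {F3}: total 68.
Compare {F2}: total 71.
No size-1 selection does better; minimum is 51.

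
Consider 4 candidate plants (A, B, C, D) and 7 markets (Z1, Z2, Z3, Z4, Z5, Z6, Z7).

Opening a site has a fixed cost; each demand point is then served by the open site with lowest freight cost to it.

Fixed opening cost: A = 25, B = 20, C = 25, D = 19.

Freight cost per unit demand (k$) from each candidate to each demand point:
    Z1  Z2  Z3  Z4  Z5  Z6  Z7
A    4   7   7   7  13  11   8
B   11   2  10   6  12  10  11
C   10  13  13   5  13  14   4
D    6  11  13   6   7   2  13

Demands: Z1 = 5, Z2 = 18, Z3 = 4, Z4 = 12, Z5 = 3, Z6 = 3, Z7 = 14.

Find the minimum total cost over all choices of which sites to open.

313

Open {B, C, D}: assign each demand point to its cheapest open site.
  Z1→D 5×6=30, Z2→B 18×2=36, Z3→B 4×10=40, Z4→C 12×5=60, Z5→D 3×7=21, Z6→D 3×2=6, Z7→C 14×4=56
  freight cost 249, fixed 64 → total 313.
Compare {A, B, C, D}: freight cost 227 + fixed 89 = 316.
Compare {A, B, C}: freight cost 266 + fixed 70 = 336.
Compare {B, C}: freight cost 308 + fixed 45 = 353.
All other subsets cost ≥ 316. Minimum total cost: 313.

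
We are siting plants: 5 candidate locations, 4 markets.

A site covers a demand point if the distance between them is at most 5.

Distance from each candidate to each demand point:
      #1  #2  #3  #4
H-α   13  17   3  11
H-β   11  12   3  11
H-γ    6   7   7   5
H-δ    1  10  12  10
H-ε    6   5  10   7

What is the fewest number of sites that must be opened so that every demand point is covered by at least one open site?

Coverage sets (demand points within 5 of each site):
  H-α: {#3}
  H-β: {#3}
  H-γ: {#4}
  H-δ: {#1}
  H-ε: {#2}
No 3 sites suffice: every size-3 union leaves at least one demand point uncovered.
But {H-α, H-γ, H-δ, H-ε} covers everything, so the minimum is 4.

4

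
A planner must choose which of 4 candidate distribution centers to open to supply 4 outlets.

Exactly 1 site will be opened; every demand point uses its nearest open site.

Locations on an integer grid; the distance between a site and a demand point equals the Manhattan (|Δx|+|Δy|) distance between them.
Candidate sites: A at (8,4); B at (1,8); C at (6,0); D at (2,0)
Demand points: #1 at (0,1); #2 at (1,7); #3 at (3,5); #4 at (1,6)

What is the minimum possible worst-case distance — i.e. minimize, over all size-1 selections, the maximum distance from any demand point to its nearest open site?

Open {B}.
  Farthest demand point is #1 at distance 8 (to B); all others are ≤ 8.
With {D} the worst case is 8.
With {A} the worst case is 11.
No size-1 selection achieves below 8.

8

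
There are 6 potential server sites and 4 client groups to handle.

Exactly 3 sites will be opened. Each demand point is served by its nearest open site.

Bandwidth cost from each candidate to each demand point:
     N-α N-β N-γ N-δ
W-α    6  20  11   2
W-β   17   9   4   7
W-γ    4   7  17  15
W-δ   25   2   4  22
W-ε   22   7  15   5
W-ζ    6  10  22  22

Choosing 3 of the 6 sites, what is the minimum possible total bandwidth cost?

12

Open {W-α, W-γ, W-δ}.
  N-α→W-γ 4, N-β→W-δ 2, N-γ→W-δ 4, N-δ→W-α 2  ⇒ total 12.
Compare {W-α, W-β, W-δ}: total 14.
Compare {W-α, W-δ, W-ε}: total 14.
No size-3 selection does better; minimum is 12.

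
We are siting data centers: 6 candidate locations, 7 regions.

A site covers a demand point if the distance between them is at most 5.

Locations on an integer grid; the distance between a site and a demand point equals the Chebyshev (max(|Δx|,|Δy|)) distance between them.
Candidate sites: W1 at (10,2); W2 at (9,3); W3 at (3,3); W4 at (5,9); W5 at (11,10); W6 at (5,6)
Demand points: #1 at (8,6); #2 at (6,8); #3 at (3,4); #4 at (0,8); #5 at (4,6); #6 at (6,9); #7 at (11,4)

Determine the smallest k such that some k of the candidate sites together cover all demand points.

2

Coverage sets (demand points within 5 of each site):
  W1: {#1, #7}
  W2: {#1, #2, #5, #7}
  W3: {#1, #2, #3, #4, #5}
  W4: {#1, #2, #3, #4, #5, #6}
  W5: {#1, #2, #6}
  W6: {#1, #2, #3, #4, #5, #6}
No single site covers all 7 demand points.
But {W1, W4} covers everything, so the minimum is 2.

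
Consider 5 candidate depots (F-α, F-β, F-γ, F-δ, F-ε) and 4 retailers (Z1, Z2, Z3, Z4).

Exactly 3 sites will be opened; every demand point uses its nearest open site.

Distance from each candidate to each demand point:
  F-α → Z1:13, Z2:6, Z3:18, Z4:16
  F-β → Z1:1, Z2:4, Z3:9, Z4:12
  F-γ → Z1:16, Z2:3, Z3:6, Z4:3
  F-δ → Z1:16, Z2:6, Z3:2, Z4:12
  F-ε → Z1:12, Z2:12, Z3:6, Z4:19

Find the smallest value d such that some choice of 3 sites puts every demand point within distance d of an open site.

3

Open {F-β, F-γ, F-δ}.
  Farthest demand point is Z2 at distance 3 (to F-γ); all others are ≤ 3.
With {F-α, F-β, F-γ} the worst case is 6.
With {F-β, F-γ, F-ε} the worst case is 6.
No size-3 selection achieves below 3.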